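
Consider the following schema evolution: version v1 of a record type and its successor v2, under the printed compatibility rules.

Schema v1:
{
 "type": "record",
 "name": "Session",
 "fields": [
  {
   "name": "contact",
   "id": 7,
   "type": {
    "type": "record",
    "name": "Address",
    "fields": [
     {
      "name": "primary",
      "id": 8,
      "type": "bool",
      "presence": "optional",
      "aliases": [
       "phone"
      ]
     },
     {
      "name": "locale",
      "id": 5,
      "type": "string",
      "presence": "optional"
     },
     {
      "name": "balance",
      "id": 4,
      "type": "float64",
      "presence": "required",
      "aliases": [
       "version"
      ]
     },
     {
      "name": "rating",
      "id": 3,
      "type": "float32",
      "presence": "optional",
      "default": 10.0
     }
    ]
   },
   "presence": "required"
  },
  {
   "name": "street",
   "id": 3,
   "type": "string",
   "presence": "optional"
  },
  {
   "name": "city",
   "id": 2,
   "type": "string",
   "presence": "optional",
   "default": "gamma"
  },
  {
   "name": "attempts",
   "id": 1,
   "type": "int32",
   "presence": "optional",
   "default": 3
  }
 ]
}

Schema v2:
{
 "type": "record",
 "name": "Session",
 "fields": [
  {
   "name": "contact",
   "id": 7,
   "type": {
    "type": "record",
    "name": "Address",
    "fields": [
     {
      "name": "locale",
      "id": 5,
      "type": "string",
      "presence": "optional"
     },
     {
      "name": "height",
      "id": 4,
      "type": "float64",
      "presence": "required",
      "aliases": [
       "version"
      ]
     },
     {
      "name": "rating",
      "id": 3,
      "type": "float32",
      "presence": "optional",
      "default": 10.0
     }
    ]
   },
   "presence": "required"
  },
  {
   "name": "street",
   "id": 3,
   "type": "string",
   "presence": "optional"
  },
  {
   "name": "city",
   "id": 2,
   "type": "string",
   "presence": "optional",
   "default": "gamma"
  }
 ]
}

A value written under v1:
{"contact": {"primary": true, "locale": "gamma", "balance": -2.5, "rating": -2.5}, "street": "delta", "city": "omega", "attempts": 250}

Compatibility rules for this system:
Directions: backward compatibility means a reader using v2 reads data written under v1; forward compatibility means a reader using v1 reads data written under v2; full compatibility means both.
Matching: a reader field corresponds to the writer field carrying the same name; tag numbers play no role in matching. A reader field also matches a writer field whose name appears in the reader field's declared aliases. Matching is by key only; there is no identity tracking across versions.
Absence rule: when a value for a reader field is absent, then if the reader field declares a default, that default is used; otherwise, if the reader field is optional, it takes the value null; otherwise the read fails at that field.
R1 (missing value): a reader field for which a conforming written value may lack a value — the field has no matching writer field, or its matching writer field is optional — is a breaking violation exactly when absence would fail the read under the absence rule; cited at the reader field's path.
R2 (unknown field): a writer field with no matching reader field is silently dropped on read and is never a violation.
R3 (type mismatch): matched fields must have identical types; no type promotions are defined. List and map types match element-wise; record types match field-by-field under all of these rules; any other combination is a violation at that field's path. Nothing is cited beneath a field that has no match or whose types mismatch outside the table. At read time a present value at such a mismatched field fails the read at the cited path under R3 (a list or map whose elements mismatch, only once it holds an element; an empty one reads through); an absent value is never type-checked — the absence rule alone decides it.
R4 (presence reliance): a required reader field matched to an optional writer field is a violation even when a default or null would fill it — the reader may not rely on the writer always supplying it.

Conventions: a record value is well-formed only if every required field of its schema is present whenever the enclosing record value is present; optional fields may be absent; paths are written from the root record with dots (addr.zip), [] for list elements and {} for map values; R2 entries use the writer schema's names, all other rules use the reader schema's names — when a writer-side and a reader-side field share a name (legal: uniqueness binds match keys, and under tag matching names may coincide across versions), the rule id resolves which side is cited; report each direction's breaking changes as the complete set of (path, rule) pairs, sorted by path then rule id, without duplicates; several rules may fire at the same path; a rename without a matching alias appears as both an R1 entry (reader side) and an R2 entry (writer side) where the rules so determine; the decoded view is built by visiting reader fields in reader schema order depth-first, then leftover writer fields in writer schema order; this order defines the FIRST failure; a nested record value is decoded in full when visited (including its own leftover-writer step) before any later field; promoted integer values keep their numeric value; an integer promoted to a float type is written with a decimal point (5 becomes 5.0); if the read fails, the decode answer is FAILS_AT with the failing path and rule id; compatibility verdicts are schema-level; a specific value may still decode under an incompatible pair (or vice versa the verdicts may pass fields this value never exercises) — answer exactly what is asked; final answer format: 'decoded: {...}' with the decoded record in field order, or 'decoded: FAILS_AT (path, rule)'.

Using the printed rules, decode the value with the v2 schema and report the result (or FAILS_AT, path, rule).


decoded: FAILS_AT (contact.height, R1)

the writer's type comes first in each Session pair
migrating the Session value to v2:
  contact.locale := "gamma"
  read fails at contact.height under R1 (no fill)
  => FAILS_AT (contact.height, R1)
ruling out the remaining Session differences:
  removed field attempts from record Session -> fires no rule on Session under this dialect and leaves the result unchanged
  removed field primary from record Address -> fires no rule on Session under this dialect and leaves the result unchanged


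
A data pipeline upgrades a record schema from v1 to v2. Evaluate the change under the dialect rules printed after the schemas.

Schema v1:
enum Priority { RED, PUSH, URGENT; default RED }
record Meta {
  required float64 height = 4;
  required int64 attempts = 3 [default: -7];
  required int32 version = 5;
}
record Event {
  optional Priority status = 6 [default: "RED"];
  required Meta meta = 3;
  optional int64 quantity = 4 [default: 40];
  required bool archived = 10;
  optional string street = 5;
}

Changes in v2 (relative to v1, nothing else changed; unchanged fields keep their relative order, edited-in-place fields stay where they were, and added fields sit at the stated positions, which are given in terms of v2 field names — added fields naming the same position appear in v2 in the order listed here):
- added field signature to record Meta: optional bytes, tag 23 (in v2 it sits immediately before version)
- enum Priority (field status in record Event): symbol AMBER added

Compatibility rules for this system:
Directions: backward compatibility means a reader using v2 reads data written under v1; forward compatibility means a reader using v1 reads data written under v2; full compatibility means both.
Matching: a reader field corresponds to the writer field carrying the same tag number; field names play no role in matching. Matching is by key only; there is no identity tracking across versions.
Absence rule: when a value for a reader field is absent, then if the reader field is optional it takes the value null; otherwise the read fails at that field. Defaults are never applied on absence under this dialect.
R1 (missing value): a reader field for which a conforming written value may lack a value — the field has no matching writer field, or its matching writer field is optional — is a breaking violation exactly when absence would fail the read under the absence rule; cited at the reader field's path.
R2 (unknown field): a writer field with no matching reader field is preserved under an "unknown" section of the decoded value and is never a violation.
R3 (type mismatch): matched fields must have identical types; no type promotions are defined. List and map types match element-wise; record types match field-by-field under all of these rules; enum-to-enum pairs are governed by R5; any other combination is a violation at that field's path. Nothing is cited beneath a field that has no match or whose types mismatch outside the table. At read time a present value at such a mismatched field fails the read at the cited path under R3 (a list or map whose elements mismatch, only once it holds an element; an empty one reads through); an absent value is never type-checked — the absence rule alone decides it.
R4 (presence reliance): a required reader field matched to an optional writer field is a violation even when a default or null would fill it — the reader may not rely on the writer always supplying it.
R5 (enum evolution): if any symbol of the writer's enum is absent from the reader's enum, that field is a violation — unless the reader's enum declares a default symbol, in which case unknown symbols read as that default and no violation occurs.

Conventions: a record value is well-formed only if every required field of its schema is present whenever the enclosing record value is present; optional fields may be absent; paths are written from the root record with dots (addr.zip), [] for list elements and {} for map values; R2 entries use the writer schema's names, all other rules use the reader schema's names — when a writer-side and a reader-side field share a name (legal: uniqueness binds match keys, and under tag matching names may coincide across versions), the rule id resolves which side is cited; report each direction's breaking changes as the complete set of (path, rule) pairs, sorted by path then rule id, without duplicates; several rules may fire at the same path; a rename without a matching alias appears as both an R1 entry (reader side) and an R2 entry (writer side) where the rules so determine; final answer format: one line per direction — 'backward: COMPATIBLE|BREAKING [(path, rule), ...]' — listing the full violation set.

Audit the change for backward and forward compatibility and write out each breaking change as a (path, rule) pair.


backward: COMPATIBLE []; forward: COMPATIBLE []

in Event below, arrows point writer -> reader
checking backward for Event: reader v2 against writer v1:
  status: Priority -> Priority, writer optional; from status
  meta: Meta -> Meta, writer required; from meta
  quantity: int64 -> int64, writer optional; from quantity
  archived: bool -> bool, writer required; from archived
  street: string -> string, writer optional; from street
  meta.height: float64 -> float64, writer required; from meta.height
  meta.attempts: int64 -> int64, writer required; from meta.attempts
  no writer field matches reader meta.signature
  meta.version: int32 -> int32, writer required; from meta.version
  => backward: COMPATIBLE
checking forward for Event: reader v1 against writer v2:
  status: Priority -> Priority, writer optional; from status
  meta: Meta -> Meta, writer required; from meta
  quantity: int64 -> int64, writer optional; from quantity
  archived: bool -> bool, writer required; from archived
  street: string -> string, writer optional; from street
  meta.height: float64 -> float64, writer required; from meta.height
  meta.attempts: int64 -> int64, writer required; from meta.attempts
  meta.version: int32 -> int32, writer required; from meta.version
  meta.signature (writer side), unknown to reader
  => forward: COMPATIBLE


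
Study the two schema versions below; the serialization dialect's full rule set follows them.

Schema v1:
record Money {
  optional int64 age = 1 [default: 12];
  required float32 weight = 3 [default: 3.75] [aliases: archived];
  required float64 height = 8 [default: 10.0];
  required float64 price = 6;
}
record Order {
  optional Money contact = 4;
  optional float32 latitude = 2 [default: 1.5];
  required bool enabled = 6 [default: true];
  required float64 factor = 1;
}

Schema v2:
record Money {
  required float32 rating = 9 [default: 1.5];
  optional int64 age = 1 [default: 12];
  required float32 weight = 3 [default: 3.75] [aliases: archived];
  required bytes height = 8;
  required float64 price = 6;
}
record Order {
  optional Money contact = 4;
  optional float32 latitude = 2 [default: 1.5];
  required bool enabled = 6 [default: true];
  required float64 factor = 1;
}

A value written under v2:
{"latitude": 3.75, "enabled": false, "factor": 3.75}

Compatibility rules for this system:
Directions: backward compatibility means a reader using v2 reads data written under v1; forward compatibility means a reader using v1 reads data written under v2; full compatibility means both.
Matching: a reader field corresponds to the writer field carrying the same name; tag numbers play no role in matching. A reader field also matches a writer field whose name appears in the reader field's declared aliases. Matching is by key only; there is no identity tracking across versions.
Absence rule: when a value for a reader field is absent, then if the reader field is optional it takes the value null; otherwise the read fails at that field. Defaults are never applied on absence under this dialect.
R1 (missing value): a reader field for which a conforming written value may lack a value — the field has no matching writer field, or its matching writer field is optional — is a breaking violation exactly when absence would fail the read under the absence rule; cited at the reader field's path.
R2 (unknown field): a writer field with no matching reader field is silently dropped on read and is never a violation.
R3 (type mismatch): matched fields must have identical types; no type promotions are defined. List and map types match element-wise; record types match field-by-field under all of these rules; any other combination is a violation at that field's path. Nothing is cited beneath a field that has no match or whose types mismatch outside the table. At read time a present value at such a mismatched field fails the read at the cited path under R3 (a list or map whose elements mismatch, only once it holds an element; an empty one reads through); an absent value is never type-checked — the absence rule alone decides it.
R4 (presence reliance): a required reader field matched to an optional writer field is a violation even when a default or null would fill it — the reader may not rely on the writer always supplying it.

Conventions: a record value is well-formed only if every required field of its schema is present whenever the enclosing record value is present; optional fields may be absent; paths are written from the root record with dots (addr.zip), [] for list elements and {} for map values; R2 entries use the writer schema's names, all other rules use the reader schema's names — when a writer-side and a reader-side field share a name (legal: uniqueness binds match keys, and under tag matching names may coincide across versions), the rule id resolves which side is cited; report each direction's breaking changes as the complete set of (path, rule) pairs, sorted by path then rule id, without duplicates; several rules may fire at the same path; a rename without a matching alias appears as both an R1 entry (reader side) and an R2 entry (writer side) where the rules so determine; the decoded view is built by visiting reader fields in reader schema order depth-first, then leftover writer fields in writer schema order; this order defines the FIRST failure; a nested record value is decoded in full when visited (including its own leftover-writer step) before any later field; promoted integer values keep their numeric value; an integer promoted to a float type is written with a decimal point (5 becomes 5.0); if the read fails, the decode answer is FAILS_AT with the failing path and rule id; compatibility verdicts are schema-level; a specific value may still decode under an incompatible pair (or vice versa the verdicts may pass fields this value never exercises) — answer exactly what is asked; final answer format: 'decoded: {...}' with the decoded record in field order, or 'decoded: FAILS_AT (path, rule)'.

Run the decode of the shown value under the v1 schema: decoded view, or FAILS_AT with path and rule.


arrows below run writer -> reader for Order
decode walk for Order under reader schema v1:
  contact := null (not supplied -> null)
  latitude := 3.75
  enabled := false
  factor := 3.75
  => decoded: {"contact": null, "latitude": 3.75, "enabled": false, "factor": 3.75}
checking off the Order differences that do not matter here:
  field height in record Money: type float64 changed to bytes (its default is dropped) -> affects the rule determinations only; this particular Order value decodes identically
  added field rating to record Money: required float32, tag 9, default 1.5 (in v2 it sits immediately before age) -> affects the rule determinations only; this particular Order value decodes identically

decoded: {"contact": null, "latitude": 3.75, "enabled": false, "factor": 3.75}


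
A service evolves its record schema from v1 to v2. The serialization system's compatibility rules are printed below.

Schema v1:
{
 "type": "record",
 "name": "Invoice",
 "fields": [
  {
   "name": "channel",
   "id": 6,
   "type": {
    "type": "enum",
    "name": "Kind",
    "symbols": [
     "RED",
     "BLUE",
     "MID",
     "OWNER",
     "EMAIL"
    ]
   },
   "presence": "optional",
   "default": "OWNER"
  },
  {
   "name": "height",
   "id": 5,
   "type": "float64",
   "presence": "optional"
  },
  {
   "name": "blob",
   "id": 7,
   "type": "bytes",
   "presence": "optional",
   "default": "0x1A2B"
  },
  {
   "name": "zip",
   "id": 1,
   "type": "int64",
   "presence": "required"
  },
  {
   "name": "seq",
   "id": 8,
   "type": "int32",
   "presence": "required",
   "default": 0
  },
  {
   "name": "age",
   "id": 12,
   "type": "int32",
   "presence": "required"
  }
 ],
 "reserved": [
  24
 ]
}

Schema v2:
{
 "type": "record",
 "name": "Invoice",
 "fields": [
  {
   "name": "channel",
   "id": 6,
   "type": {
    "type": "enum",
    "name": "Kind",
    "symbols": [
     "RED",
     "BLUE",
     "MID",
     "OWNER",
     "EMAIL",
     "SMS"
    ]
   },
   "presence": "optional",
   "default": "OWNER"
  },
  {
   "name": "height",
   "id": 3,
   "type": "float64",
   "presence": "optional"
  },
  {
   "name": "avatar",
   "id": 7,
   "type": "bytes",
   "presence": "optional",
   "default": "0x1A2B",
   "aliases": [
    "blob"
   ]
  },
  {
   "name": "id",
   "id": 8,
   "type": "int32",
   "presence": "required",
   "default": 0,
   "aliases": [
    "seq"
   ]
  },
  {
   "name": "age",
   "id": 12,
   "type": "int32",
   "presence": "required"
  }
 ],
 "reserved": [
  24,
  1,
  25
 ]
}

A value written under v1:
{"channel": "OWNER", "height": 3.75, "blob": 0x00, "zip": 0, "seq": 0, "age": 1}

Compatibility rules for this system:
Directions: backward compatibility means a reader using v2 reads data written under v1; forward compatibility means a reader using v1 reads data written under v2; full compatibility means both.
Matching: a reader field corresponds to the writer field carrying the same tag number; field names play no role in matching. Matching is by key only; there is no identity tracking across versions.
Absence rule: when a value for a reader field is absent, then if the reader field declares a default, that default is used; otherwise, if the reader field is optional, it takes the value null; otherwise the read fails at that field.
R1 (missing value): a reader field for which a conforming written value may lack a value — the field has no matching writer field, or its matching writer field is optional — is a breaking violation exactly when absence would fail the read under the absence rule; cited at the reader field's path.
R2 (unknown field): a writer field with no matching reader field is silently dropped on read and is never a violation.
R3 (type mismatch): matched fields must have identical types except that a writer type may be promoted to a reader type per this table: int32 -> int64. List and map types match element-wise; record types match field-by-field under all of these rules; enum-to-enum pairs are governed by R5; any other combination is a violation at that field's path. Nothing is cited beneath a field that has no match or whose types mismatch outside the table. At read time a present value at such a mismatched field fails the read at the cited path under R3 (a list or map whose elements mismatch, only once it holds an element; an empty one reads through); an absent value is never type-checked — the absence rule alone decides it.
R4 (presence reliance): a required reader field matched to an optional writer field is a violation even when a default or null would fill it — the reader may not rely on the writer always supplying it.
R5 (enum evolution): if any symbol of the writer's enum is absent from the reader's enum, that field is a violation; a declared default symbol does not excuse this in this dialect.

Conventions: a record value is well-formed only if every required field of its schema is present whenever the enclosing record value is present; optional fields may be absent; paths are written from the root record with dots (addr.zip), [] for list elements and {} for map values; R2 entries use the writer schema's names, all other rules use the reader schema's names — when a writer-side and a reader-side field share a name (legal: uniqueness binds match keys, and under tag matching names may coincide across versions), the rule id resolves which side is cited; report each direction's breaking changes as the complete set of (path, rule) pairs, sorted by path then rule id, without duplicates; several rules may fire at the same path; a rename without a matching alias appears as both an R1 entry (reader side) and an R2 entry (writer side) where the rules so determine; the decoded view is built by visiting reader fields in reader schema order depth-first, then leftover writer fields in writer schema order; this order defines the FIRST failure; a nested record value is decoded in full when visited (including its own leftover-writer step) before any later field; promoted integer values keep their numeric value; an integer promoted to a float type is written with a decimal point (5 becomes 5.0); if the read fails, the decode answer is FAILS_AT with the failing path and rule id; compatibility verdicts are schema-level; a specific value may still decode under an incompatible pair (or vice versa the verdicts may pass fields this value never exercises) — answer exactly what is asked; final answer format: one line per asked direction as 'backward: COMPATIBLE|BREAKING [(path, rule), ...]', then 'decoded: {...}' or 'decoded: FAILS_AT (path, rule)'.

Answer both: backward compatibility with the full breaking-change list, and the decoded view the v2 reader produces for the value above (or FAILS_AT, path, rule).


backward: COMPATIBLE []; decoded: {"channel": "OWNER", "height": null, "avatar": 0x00, "id": 0, "age": 1}

in Invoice below, arrows point writer -> reader
backward for Invoice (reader v2, writer v1):
  writer optional, Kind -> Kind: reader channel maps from writer channel
  height: no writer-side match
  writer optional, bytes -> bytes: reader avatar maps from writer blob
  writer required, int32 -> int32: reader id maps from writer seq
  writer required, int32 -> int32: reader age maps from writer age
  writer field height has no reader counterpart
  writer field zip has no reader counterpart
  => backward: COMPATIBLE
migrating the Invoice value to v2:
  channel := "OWNER"
  height := null (missing; optional => null)
  avatar := 0x00 (from writer blob)
  id := 0 (from writer seq)
  age := 1
  writer height: no reader field; dropped
  writer zip: no reader field; dropped
  => decoded: {"channel": "OWNER", "height": null, "avatar": 0x00, "id": 0, "age": 1}
remaining Invoice differences; none change what is asked:
  enum Kind (field channel in record Invoice): symbol SMS added -> fires only in the forward direction of Invoice, which is not asked here


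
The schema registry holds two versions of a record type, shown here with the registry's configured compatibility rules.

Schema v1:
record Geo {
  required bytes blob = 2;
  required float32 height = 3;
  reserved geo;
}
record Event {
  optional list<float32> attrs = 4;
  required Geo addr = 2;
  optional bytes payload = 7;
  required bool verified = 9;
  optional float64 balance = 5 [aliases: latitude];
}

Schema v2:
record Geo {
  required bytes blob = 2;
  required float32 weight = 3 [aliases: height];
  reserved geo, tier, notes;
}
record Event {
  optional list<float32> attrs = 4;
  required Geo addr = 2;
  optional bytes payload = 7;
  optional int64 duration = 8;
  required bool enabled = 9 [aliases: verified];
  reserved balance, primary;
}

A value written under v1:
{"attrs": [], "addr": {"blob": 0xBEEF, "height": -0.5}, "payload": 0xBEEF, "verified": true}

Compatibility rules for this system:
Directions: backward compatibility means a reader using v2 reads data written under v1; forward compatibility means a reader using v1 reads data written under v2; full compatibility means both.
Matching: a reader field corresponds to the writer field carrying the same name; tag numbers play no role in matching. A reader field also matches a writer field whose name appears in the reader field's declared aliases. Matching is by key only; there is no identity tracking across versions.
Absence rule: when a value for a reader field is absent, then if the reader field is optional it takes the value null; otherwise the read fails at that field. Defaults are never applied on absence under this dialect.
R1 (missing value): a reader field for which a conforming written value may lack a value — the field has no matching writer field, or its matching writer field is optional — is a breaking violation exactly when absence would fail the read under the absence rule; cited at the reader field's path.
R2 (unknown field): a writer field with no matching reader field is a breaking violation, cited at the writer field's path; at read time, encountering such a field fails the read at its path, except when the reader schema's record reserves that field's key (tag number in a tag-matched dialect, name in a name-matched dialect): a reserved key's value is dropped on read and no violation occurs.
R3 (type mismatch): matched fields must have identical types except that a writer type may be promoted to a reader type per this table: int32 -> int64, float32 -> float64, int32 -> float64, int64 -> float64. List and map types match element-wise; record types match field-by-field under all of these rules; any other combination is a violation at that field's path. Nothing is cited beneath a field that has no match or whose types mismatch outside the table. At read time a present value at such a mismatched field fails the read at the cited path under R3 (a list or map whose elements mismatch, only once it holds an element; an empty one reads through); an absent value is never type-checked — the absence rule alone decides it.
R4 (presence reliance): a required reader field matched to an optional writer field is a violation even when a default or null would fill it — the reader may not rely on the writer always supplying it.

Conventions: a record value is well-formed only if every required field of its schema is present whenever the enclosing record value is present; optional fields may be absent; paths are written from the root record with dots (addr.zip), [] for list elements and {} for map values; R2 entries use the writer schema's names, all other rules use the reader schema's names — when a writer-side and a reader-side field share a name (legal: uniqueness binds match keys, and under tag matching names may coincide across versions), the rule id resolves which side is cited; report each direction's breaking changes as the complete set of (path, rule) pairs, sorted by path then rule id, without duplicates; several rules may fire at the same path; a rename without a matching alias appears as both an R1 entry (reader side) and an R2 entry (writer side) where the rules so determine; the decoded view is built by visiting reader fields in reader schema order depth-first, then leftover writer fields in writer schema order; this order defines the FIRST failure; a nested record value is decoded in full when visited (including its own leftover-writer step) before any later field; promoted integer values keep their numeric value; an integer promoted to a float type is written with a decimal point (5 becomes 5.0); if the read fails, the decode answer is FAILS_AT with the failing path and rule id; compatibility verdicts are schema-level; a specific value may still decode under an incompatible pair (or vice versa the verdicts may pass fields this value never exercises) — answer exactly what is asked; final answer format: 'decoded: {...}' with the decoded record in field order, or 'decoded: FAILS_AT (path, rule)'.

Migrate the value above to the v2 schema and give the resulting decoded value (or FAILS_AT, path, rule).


decoded: {"attrs": [], "addr": {"blob": 0xBEEF, "weight": -0.5}, "payload": 0xBEEF, "duration": null, "enabled": true}

arrows below run writer -> reader for Event
decode walk for Event under reader schema v2:
  attrs := []
  addr.blob := 0xBEEF
  addr.weight := -0.5 (from writer height)
  payload := 0xBEEF
  duration := null (absent, optional -> null)
  enabled := true (from writer verified)
  => decoded: {"attrs": [], "addr": {"blob": 0xBEEF, "weight": -0.5}, "payload": 0xBEEF, "duration": null, "enabled": true}


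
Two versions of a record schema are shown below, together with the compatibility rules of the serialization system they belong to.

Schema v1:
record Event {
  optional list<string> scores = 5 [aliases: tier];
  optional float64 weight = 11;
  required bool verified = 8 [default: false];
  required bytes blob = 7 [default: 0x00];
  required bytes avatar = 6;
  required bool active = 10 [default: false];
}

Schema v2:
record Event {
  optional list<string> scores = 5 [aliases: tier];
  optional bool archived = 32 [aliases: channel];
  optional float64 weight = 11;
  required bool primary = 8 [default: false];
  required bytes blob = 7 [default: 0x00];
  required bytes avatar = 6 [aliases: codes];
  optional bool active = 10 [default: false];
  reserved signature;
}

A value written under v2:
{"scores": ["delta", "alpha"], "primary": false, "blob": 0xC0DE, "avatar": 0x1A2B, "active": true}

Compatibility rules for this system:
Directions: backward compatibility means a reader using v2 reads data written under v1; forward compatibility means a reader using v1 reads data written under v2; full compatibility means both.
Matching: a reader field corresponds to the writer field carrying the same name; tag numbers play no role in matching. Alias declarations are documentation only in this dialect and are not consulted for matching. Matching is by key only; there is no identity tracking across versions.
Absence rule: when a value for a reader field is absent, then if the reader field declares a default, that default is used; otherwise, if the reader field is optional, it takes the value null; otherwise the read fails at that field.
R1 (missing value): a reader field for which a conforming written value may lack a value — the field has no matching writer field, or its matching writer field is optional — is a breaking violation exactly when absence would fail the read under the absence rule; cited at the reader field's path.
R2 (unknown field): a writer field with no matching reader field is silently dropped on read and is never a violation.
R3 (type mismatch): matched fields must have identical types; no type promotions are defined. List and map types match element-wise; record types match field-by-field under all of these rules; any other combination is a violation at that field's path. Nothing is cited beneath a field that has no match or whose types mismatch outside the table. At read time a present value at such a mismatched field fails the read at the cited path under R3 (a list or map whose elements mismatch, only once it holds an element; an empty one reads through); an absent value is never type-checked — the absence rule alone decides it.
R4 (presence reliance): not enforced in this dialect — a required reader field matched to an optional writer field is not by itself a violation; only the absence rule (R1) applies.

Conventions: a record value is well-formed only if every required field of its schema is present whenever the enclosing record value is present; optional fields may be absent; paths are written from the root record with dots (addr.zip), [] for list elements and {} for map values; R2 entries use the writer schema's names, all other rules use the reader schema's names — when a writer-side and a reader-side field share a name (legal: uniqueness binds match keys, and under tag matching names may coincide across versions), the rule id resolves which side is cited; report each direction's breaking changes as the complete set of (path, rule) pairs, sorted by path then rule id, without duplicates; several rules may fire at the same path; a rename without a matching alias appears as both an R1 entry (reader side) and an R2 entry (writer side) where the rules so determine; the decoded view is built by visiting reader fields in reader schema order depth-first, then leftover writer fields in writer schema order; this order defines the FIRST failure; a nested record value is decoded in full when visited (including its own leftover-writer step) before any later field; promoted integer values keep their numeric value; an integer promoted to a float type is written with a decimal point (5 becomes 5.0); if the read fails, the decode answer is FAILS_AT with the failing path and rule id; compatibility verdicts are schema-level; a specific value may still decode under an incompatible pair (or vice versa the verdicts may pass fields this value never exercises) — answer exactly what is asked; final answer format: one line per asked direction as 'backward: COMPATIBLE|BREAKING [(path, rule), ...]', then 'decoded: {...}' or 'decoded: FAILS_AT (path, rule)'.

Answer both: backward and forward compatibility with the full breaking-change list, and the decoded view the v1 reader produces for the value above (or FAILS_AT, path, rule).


arrows below run writer -> reader for Event
backward analysis of Event with v2 as reader and v1 as writer:
  scores: list<string> -> list<string>, writer optional; from scores
  no writer field matches reader archived
  weight: float64 -> float64, writer optional; from weight
  no writer field matches reader primary
  blob: bytes -> bytes, writer required; from blob
  avatar: bytes -> bytes, writer required; from avatar
  active: bool -> bool, writer required; from active
  leftover writer field: verified
  nothing fires on Event: backward is COMPATIBLE
forward analysis of Event with v1 as reader and v2 as writer:
  scores: list<string> -> list<string>, writer optional; from scores
  weight: float64 -> float64, writer optional; from weight
  no writer field matches reader verified
  blob: bytes -> bytes, writer required; from blob
  avatar: bytes -> bytes, writer required; from avatar
  active: bool -> bool, writer optional; from active
  leftover writer field: archived
  leftover writer field: primary
  nothing fires on Event: forward is COMPATIBLE
decode (reader v1):
  scores := ["delta", "alpha"]
  weight := null (absent, optional -> null)
  verified := false (absent -> default)
  blob := 0xC0DE
  avatar := 0x1A2B
  active := true
  writer primary: unknown -> dropped
  => decoded: {"scores": ["delta", "alpha"], "weight": null, "verified": false, "blob": 0xC0DE, "avatar": 0x1A2B, "active": true}

backward: COMPATIBLE []; forward: COMPATIBLE []; decoded: {"scores": ["delta", "alpha"], "weight": null, "verified": false, "blob": 0xC0DE, "avatar": 0x1A2B, "active": true}


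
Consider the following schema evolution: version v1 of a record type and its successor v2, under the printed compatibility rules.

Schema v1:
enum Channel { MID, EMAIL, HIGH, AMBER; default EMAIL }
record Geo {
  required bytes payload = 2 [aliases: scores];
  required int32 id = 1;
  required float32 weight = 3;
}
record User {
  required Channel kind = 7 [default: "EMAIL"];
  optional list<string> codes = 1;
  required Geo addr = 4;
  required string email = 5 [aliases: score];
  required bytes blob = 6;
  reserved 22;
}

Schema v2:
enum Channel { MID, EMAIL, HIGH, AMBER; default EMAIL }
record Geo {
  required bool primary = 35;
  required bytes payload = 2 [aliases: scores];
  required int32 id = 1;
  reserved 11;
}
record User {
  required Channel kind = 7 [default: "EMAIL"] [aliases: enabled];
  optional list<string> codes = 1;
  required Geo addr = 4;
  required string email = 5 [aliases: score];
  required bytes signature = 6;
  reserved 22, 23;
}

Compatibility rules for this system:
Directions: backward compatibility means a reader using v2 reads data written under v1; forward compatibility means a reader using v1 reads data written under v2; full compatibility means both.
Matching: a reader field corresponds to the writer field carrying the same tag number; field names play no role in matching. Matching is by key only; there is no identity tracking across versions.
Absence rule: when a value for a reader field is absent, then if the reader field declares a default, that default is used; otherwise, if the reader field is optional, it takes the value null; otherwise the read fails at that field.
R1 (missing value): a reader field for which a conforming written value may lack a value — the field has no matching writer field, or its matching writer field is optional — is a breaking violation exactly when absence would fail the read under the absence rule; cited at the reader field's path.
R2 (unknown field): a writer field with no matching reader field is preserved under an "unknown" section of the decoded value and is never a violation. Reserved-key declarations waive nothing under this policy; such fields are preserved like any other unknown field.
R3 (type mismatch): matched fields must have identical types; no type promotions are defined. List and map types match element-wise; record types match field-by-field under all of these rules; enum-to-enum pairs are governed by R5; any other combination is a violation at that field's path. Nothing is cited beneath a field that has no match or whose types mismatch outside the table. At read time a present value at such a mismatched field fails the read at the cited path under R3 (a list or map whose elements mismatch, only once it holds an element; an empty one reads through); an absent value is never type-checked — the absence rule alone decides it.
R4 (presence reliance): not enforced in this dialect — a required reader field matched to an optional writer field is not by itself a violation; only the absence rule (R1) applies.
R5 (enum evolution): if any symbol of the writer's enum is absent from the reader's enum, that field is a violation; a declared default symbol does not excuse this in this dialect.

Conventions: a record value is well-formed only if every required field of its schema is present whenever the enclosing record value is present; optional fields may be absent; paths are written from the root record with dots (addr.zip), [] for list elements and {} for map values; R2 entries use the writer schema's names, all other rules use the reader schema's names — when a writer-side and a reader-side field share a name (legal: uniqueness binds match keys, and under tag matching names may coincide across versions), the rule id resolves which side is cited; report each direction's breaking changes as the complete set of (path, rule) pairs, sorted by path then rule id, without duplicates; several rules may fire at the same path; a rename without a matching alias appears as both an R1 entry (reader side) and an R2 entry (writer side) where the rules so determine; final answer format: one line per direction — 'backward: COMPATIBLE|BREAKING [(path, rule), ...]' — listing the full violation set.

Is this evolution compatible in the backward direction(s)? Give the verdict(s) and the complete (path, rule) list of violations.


in User below, arrows point writer -> reader
backward analysis of User with v2 as reader and v1 as writer:
  writer required, Channel -> Channel: reader kind maps from writer kind
  writer optional, list<string> -> list<string>: reader codes maps from writer codes
  writer required, Geo -> Geo: reader addr maps from writer addr
  writer required, string -> string: reader email maps from writer email
  writer required, bytes -> bytes: reader signature maps from writer blob
  addr.primary: no writer-side match
  writer required, bytes -> bytes: reader addr.payload maps from writer addr.payload
  writer required, int32 -> int32: reader addr.id maps from writer addr.id
  addr.weight (writer side), unknown to reader
  R1 fires at addr.primary
  => backward verdict for User: BREAKING, 1 violation(s)
checking off the User differences that do not matter here:
  removed field weight from record Geo -> its effect on User is confined to the forward direction, not asked
  renamed field blob to signature in record User -> triggers nothing under User's printed rules — same verdict

backward: BREAKING [(addr.primary, R1)]
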